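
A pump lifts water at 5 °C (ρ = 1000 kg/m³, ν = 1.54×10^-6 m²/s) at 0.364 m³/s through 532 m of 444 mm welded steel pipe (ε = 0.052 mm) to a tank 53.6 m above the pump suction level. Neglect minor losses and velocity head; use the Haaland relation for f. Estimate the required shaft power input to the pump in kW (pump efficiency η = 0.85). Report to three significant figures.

P_shaft ≈ 245 kW

V = 4Q/(πD²) = 2.351 m/s; Re = 6.78×10^5; ε/D = 1.17×10^-4; f = 0.01402
h_f = f(L/D)V²/2g = 4.731 m
Total head H = z + h_f = 53.6 + 4.731 = 58.33 m
P_hyd = ρgQH = 1000·9.81·0.364·58.33 = 208.3 kW
P_shaft = P_hyd/η = 208.3/0.85 = 245.0 kW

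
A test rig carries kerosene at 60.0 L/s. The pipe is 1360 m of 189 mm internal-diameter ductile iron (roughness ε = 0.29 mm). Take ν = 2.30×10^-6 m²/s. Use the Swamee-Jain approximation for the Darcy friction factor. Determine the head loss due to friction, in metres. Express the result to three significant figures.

V = 4Q/(πD²) = 4·0.0600/(π·0.189²) = 2.139 m/s
Re = VD/ν = 2.139·0.189/2.30×10^-6 = 1.76×10^5 → turbulent
ε/D = 0.29/189 = 0.00153
Swamee-Jain: f = 0.02323
h_f = f(L/D)V²/(2g) = 0.02323·(1360/0.189)·2.139²/(2·9.81) = 38.96 m

h_f ≈ 39.0 m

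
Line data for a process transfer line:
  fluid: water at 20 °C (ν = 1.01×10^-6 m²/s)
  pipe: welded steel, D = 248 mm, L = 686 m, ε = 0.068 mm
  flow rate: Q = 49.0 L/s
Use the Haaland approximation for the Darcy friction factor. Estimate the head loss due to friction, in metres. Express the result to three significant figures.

h_f ≈ 2.46 m

V = 4Q/(πD²) = 4·0.0490/(π·0.248²) = 1.014 m/s
Re = VD/ν = 1.014·0.248/1.01×10^-6 = 2.49×10^5 → turbulent
ε/D = 0.068/248 = 2.74×10^-4
Haaland: f = 0.01693
h_f = f(L/D)V²/(2g) = 0.01693·(686/0.248)·1.014²/(2·9.81) = 2.456 m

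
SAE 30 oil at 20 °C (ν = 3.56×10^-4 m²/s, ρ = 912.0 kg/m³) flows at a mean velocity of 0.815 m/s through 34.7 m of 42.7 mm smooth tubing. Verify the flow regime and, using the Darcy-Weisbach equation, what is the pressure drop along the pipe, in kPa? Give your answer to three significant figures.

Re = VD/ν = 0.815·0.04270/3.56×10^-4 = 97.8 → laminar (Re < 2300)
f = 64/Re = 0.6547
h_f = f(L/D)V²/(2g) = 0.6547·(34.7/0.04270)·0.815²/(2·9.81) = 18.01 m
Δp = ρg·h_f = 912.0·9.81·18.01 = 161.1 kPa

Δp ≈ 161 kPa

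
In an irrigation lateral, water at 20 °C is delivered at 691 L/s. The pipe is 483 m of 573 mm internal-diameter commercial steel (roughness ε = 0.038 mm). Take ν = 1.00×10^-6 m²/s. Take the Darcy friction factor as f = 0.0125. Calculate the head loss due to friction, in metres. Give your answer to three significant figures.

V = 4Q/(πD²) = 4·0.691/(π·0.573²) = 2.680 m/s
h_f = f(L/D)V²/(2g) = 0.01250·(483/0.573)·2.680²/(2·9.81) = 3.856 m

h_f ≈ 3.86 m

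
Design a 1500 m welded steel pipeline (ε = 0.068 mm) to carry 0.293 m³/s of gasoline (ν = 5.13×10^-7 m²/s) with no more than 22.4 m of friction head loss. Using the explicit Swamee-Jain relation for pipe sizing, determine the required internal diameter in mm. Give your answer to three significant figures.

Swamee-Jain (Type III): D = 0.66·[ε^1.25·(LQ²/(gh_f))^4.75 + ν·Q^9.4·(L/(gh_f))^5.2]^0.04
LQ²/(gh_f) = 0.5860; L/(gh_f) = 6.826
Term 1 = ε^1.25·(…)^4.75 = 4.88×10^-7; Term 2 = ν·Q^9.4·(…)^5.2 = 1.09×10^-7
D = 0.66·(4.88×10^-7 + 1.09×10^-7)^0.04 = 0.3720 m = 372 mm
Check: V = 2.70 m/s, Re = 1.95×10^6, f = 0.01412, h_f = 21.1 m ≈ 22.4 m ✓

D ≈ 372 mm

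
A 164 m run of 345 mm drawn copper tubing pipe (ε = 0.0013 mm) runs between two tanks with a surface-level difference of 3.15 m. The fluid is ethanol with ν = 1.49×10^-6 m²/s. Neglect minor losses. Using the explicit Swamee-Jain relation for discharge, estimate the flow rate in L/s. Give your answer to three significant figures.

Swamee-Jain (Type II): Q = -0.965·√(gD⁵h_f/L)·ln[ε/(3.7D) + √(3.17ν²L/(gD³h_f))]
√(gD⁵h_f/L) = √(9.81·0.345⁵·3.15/164) = 0.03035
ε/(3.7D) = 1.02×10^-6; √(3.17ν²L/(gD³h_f)) = 3.02×10^-5
Q = -0.965·0.03035·ln(3.118×10^-5) = 0.3039 m³/s
Check: V = 3.25 m/s, Re = 7.53×10^5, f = 0.01226, h_f = 3.14 m ≈ 3.15 m ✓

Q ≈ 304 L/s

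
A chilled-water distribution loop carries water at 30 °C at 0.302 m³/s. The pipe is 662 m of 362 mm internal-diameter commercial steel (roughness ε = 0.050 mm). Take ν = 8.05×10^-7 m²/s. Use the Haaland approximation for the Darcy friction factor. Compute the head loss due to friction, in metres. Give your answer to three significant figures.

V = 4Q/(πD²) = 4·0.302/(π·0.362²) = 2.934 m/s
Re = VD/ν = 2.934·0.362/8.05×10^-7 = 1.32×10^6 → turbulent
ε/D = 0.050/362 = 1.38×10^-4
Haaland: f = 0.01362
h_f = f(L/D)V²/(2g) = 0.01362·(662/0.362)·2.934²/(2·9.81) = 10.93 m

h_f ≈ 10.9 m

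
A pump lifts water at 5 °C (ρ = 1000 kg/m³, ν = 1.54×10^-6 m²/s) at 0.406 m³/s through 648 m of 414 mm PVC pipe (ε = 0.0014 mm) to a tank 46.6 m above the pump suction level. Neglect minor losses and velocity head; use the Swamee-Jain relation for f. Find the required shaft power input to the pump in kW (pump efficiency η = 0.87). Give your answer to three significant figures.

P_shaft ≈ 254 kW

V = 4Q/(πD²) = 3.016 m/s; Re = 8.11×10^5; ε/D = 3.38×10^-6; f = 0.01210
h_f = f(L/D)V²/2g = 8.783 m
Total head H = z + h_f = 46.6 + 8.783 = 55.38 m
P_hyd = ρgQH = 1000·9.81·0.406·55.38 = 220.6 kW
P_shaft = P_hyd/η = 220.6/0.87 = 253.5 kW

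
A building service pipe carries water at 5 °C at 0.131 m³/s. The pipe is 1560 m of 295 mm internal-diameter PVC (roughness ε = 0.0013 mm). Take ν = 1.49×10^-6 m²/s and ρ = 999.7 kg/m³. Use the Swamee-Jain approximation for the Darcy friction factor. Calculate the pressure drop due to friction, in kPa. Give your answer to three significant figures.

Δp ≈ 134 kPa

V = 4Q/(πD²) = 4·0.131/(π·0.295²) = 1.917 m/s
Re = VD/ν = 1.917·0.295/1.49×10^-6 = 3.79×10^5 → turbulent
ε/D = 0.0013/295 = 4.41×10^-6
Swamee-Jain: f = 0.01382
h_f = f(L/D)V²/(2g) = 0.01382·(1560/0.295)·1.917²/(2·9.81) = 13.68 m
Δp = ρg·h_f = 999.7·9.81·13.68 = 134.2 kPa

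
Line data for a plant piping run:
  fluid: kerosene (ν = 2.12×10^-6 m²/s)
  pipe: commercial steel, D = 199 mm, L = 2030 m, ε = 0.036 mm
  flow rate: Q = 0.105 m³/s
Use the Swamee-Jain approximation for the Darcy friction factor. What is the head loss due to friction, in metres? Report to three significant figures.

V = 4Q/(πD²) = 4·0.105/(π·0.199²) = 3.376 m/s
Re = VD/ν = 3.376·0.199/2.12×10^-6 = 3.17×10^5 → turbulent
ε/D = 0.036/199 = 1.81×10^-4
Swamee-Jain: f = 0.01605
h_f = f(L/D)V²/(2g) = 0.01605·(2030/0.199)·3.376²/(2·9.81) = 95.13 m

h_f ≈ 95.1 m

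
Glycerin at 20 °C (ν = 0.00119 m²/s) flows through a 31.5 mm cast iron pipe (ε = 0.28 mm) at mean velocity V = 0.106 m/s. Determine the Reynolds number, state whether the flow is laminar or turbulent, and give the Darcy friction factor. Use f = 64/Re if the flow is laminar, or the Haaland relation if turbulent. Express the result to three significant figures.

Re ≈ 2.81; laminar; f = 64/Re ≈ 22.8

Re = VD/ν = 0.1060·0.0315/0.00119 = 2.81
Re < 2300 → laminar → f = 64/Re = 22.81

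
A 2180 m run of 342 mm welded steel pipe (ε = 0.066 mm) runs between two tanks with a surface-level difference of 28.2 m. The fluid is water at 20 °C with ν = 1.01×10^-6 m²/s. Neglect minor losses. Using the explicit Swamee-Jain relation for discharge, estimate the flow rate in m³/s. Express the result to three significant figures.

Q ≈ 0.223 m³/s

Swamee-Jain (Type II): Q = -0.965·√(gD⁵h_f/L)·ln[ε/(3.7D) + √(3.17ν²L/(gD³h_f))]
√(gD⁵h_f/L) = √(9.81·0.342⁵·28.2/2180) = 0.02437
ε/(3.7D) = 5.22×10^-5; √(3.17ν²L/(gD³h_f)) = 2.52×10^-5
Q = -0.965·0.02437·ln(7.740×10^-5) = 0.2226 m³/s
Check: V = 2.42 m/s, Re = 8.20×10^5, f = 0.01487, h_f = 28.4 m ≈ 28.2 m ✓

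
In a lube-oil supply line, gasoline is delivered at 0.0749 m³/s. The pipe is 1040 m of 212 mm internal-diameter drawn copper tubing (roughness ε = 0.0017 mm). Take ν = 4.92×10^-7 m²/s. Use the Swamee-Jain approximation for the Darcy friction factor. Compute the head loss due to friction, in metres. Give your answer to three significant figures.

h_f ≈ 13.5 m

V = 4Q/(πD²) = 4·0.0749/(π·0.212²) = 2.122 m/s
Re = VD/ν = 2.122·0.212/4.92×10^-7 = 9.14×10^5 → turbulent
ε/D = 0.0017/212 = 8.02×10^-6
Swamee-Jain: f = 0.01197
h_f = f(L/D)V²/(2g) = 0.01197·(1040/0.212)·2.122²/(2·9.81) = 13.48 m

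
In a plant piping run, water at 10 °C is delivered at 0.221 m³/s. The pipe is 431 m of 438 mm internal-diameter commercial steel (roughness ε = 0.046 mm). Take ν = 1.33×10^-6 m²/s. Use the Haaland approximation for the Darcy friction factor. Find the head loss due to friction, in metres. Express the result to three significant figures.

V = 4Q/(πD²) = 4·0.221/(π·0.438²) = 1.467 m/s
Re = VD/ν = 1.467·0.438/1.33×10^-6 = 4.83×10^5 → turbulent
ε/D = 0.046/438 = 1.05×10^-4
Haaland: f = 0.01438
h_f = f(L/D)V²/(2g) = 0.01438·(431/0.438)·1.467²/(2·9.81) = 1.551 m

h_f ≈ 1.55 m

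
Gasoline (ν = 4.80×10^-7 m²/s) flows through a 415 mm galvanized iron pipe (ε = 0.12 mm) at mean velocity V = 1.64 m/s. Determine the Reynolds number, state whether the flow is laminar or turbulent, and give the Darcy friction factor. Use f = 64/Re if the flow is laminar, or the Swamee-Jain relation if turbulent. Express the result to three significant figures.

Re ≈ 1.42×10^6; turbulent; f ≈ 0.0154

Re = VD/ν = 1.640·0.415/4.80×10^-7 = 1.42×10^6
Re > 4000 → turbulent; ε/D = 2.89×10^-4
Swamee-Jain: f = 0.01545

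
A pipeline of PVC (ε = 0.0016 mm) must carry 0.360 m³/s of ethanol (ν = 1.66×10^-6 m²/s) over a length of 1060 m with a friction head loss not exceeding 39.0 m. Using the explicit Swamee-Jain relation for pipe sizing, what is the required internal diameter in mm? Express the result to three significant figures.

D ≈ 327 mm

Swamee-Jain (Type III): D = 0.66·[ε^1.25·(LQ²/(gh_f))^4.75 + ν·Q^9.4·(L/(gh_f))^5.2]^0.04
LQ²/(gh_f) = 0.3591; L/(gh_f) = 2.771
Term 1 = ε^1.25·(…)^4.75 = 4.39×10^-10; Term 2 = ν·Q^9.4·(…)^5.2 = 2.24×10^-8
D = 0.66·(4.39×10^-10 + 2.24×10^-8)^0.04 = 0.3265 m = 327 mm
Check: V = 4.30 m/s, Re = 8.46×10^5, f = 0.01205, h_f = 36.9 m ≈ 39.0 m ✓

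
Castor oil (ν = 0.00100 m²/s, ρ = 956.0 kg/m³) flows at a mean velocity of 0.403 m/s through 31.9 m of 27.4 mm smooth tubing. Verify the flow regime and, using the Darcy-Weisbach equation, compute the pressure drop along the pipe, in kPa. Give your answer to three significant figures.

Re = VD/ν = 0.403·0.02740/0.00100 = 11.0 → laminar (Re < 2300)
f = 64/Re = 5.796
h_f = f(L/D)V²/(2g) = 5.796·(31.9/0.02740)·0.403²/(2·9.81) = 55.86 m
Δp = ρg·h_f = 956.0·9.81·55.86 = 523.8 kPa

Δp ≈ 524 kPa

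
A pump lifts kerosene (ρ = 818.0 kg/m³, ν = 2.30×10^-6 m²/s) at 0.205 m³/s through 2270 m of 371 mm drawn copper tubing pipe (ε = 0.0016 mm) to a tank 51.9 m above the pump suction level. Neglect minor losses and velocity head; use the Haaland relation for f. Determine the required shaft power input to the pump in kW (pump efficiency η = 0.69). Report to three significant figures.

V = 4Q/(πD²) = 1.896 m/s; Re = 3.06×10^5; ε/D = 4.31×10^-6; f = 0.01432
h_f = f(L/D)V²/2g = 16.06 m
Total head H = z + h_f = 51.9 + 16.06 = 67.96 m
P_hyd = ρgQH = 818.0·9.81·0.205·67.96 = 111.8 kW
P_shaft = P_hyd/η = 111.8/0.69 = 162.0 kW

P_shaft ≈ 162 kW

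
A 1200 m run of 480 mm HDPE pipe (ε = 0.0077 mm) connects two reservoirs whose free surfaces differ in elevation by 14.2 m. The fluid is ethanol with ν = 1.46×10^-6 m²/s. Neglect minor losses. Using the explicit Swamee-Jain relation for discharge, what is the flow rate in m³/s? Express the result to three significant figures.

Swamee-Jain (Type II): Q = -0.965·√(gD⁵h_f/L)·ln[ε/(3.7D) + √(3.17ν²L/(gD³h_f))]
√(gD⁵h_f/L) = √(9.81·0.480⁵·14.2/1200) = 0.05439
ε/(3.7D) = 4.34×10^-6; √(3.17ν²L/(gD³h_f)) = 2.29×10^-5
Q = -0.965·0.05439·ln(2.728×10^-5) = 0.5516 m³/s
Check: V = 3.05 m/s, Re = 1.00×10^6, f = 0.01199, h_f = 14.2 m ≈ 14.2 m ✓

Q ≈ 0.552 m³/s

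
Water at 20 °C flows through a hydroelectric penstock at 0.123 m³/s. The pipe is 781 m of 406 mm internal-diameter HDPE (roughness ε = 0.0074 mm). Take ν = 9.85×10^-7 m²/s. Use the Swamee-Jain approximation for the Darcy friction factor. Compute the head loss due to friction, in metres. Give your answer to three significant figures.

h_f ≈ 1.23 m

V = 4Q/(πD²) = 4·0.123/(π·0.406²) = 0.9501 m/s
Re = VD/ν = 0.9501·0.406/9.85×10^-7 = 3.92×10^5 → turbulent
ε/D = 0.0074/406 = 1.82×10^-5
Swamee-Jain: f = 0.01393
h_f = f(L/D)V²/(2g) = 0.01393·(781/0.406)·0.9501²/(2·9.81) = 1.233 m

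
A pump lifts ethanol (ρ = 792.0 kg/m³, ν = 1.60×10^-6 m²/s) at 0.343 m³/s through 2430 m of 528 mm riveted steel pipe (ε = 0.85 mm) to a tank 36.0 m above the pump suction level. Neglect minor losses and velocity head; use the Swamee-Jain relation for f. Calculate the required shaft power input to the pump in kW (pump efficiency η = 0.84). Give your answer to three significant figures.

P_shaft ≈ 156 kW

V = 4Q/(πD²) = 1.567 m/s; Re = 5.17×10^5; ε/D = 0.00161; f = 0.02265
h_f = f(L/D)V²/2g = 13.04 m
Total head H = z + h_f = 36.0 + 13.04 = 49.04 m
P_hyd = ρgQH = 792.0·9.81·0.343·49.04 = 130.7 kW
P_shaft = P_hyd/η = 130.7/0.84 = 155.6 kW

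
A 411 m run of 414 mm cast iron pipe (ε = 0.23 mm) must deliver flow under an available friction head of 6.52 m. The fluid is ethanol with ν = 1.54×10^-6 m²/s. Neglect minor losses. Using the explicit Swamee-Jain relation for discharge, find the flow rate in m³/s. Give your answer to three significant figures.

Q ≈ 0.363 m³/s

Swamee-Jain (Type II): Q = -0.965·√(gD⁵h_f/L)·ln[ε/(3.7D) + √(3.17ν²L/(gD³h_f))]
√(gD⁵h_f/L) = √(9.81·0.414⁵·6.52/411) = 0.04350
ε/(3.7D) = 1.50×10^-4; √(3.17ν²L/(gD³h_f)) = 2.61×10^-5
Q = -0.965·0.04350·ln(1.762×10^-4) = 0.3629 m³/s
Check: V = 2.70 m/s, Re = 7.25×10^5, f = 0.01784, h_f = 6.56 m ≈ 6.52 m ✓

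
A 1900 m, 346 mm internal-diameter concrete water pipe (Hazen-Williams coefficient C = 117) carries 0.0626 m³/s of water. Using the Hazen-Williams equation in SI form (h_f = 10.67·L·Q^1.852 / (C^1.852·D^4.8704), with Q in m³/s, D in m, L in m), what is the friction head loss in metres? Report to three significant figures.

h_f ≈ 3.11 m

h_f = 10.67·1900·0.0626^1.852 / (117^1.852·0.346^4.8704) = 3.110 m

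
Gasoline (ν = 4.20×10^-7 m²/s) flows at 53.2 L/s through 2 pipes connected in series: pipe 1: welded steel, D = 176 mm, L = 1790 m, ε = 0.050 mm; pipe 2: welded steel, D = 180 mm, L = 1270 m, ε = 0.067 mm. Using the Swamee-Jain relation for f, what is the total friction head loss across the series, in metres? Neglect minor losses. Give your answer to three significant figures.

H ≈ 64.7 m

Pipe 1: V = 2.187 m/s, Re = 9.16×10^5, ε/D = 2.84×10^-4, f = 0.01568, h_1 = f(L/D)V²/2g = 38.86 m
Pipe 2: V = 2.091 m/s, Re = 8.96×10^5, ε/D = 3.72×10^-4, f = 0.01643, h_2 = f(L/D)V²/2g = 25.83 m
Series → Q common, losses add: H = Σh = 64.69 m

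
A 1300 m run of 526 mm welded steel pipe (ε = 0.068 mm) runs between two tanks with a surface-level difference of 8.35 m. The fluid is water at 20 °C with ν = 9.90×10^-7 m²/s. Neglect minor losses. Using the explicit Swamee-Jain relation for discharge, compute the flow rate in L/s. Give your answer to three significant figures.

Swamee-Jain (Type II): Q = -0.965·√(gD⁵h_f/L)·ln[ε/(3.7D) + √(3.17ν²L/(gD³h_f))]
√(gD⁵h_f/L) = √(9.81·0.526⁵·8.35/1300) = 0.05037
ε/(3.7D) = 3.49×10^-5; √(3.17ν²L/(gD³h_f)) = 1.84×10^-5
Q = -0.965·0.05037·ln(5.335×10^-5) = 0.4782 m³/s
Check: V = 2.20 m/s, Re = 1.17×10^6, f = 0.01377, h_f = 8.40 m ≈ 8.35 m ✓

Q ≈ 478 L/s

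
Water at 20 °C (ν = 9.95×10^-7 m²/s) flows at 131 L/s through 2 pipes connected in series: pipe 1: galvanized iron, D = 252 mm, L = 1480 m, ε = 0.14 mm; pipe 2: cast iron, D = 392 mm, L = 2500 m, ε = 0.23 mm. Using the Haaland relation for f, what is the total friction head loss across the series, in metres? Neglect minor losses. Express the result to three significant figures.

H ≈ 43.6 m

Pipe 1: V = 2.627 m/s, Re = 6.65×10^5, ε/D = 5.56×10^-4, f = 0.01774, h_1 = f(L/D)V²/2g = 36.63 m
Pipe 2: V = 1.085 m/s, Re = 4.28×10^5, ε/D = 5.87×10^-4, f = 0.01823, h_2 = f(L/D)V²/2g = 6.980 m
Series → Q common, losses add: H = Σh = 43.61 m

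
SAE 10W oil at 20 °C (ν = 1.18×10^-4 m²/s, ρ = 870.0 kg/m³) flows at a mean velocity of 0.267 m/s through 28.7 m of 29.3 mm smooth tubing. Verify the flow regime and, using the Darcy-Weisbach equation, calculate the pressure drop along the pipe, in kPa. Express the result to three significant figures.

Re = VD/ν = 0.267·0.02930/1.18×10^-4 = 66.3 → laminar (Re < 2300)
f = 64/Re = 0.9653
h_f = f(L/D)V²/(2g) = 0.9653·(28.7/0.02930)·0.267²/(2·9.81) = 3.436 m
Δp = ρg·h_f = 870.0·9.81·3.436 = 29.32 kPa

Δp ≈ 29.3 kPa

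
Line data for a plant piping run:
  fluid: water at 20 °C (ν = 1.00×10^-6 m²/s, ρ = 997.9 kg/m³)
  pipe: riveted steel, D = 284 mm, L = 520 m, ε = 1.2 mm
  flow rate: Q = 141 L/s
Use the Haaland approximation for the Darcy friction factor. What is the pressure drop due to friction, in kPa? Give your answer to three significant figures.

V = 4Q/(πD²) = 4·0.141/(π·0.284²) = 2.226 m/s
Re = VD/ν = 2.226·0.284/1.00×10^-6 = 6.32×10^5 → turbulent
ε/D = 1.2/284 = 0.00423
Haaland: f = 0.02909
h_f = f(L/D)V²/(2g) = 0.02909·(520/0.284)·2.226²/(2·9.81) = 13.45 m
Δp = ρg·h_f = 997.9·9.81·13.45 = 131.7 kPa

Δp ≈ 132 kPa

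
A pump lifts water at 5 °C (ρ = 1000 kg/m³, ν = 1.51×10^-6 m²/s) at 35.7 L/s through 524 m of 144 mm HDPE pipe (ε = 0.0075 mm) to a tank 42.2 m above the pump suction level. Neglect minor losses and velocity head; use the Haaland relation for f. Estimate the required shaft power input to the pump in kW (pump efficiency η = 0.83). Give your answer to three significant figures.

V = 4Q/(πD²) = 2.192 m/s; Re = 2.09×10^5; ε/D = 5.21×10^-5; f = 0.01572
h_f = f(L/D)V²/2g = 14.01 m
Total head H = z + h_f = 42.2 + 14.01 = 56.21 m
P_hyd = ρgQH = 1000·9.81·0.0357·56.21 = 19.69 kW
P_shaft = P_hyd/η = 19.69/0.83 = 23.72 kW

P_shaft ≈ 23.7 kW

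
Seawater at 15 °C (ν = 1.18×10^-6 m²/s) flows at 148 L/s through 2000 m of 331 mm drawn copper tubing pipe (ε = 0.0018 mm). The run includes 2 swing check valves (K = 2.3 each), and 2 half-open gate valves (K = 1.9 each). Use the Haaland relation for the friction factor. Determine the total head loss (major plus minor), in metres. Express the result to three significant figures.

V = 4Q/(πD²) = 1.720 m/s; V²/2g = 0.1508 m
Re = 4.82×10^5, ε/D = 5.44×10^-6 → f = 0.01321 (Haaland)
Major: h_f = f(L/D)·V²/2g = 0.01321·6042·0.1508 = 12.03 m
Minor: ΣK = 8.40; h_m = ΣK·V²/2g = 1.267 m
Total H_L = 12.03 + 1.267 = 13.30 m

H_L ≈ 13.3 m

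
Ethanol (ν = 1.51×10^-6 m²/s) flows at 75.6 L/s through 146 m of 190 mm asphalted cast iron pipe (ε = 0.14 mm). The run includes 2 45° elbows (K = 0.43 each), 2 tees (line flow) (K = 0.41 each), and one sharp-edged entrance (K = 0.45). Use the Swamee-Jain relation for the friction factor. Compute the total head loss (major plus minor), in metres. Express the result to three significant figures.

H_L ≈ 6.19 m

V = 4Q/(πD²) = 2.666 m/s; V²/2g = 0.3624 m
Re = 3.36×10^5, ε/D = 7.37×10^-4 → f = 0.01946 (Swamee-Jain)
Major: h_f = f(L/D)·V²/2g = 0.01946·768.4·0.3624 = 5.417 m
Minor: ΣK = 2.13; h_m = ΣK·V²/2g = 0.7718 m
Total H_L = 5.417 + 0.7718 = 6.189 m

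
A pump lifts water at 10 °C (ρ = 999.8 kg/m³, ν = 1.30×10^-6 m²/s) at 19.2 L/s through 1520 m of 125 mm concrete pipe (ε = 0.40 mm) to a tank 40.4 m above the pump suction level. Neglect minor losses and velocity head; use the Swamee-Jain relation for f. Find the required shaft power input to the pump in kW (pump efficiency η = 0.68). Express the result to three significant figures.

V = 4Q/(πD²) = 1.565 m/s; Re = 1.50×10^5; ε/D = 0.00320; f = 0.02770
h_f = f(L/D)V²/2g = 42.03 m
Total head H = z + h_f = 40.4 + 42.03 = 82.43 m
P_hyd = ρgQH = 999.8·9.81·0.0192·82.43 = 15.52 kW
P_shaft = P_hyd/η = 15.52/0.68 = 22.83 kW

P_shaft ≈ 22.8 kW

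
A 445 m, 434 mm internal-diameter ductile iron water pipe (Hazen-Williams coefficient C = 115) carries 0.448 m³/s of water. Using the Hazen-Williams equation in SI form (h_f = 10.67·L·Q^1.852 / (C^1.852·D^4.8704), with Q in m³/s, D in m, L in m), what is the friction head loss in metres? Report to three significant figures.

h_f = 10.67·445·0.448^1.852 / (115^1.852·0.434^4.8704) = 9.547 m

h_f ≈ 9.55 m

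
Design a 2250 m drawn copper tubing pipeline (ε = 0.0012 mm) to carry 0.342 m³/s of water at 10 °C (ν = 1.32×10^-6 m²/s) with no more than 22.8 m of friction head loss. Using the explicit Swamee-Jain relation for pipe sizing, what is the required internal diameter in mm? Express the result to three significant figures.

Swamee-Jain (Type III): D = 0.66·[ε^1.25·(LQ²/(gh_f))^4.75 + ν·Q^9.4·(L/(gh_f))^5.2]^0.04
LQ²/(gh_f) = 1.177; L/(gh_f) = 10.06
Term 1 = ε^1.25·(…)^4.75 = 8.60×10^-8; Term 2 = ν·Q^9.4·(…)^5.2 = 8.99×10^-6
D = 0.66·(8.60×10^-8 + 8.99×10^-6)^0.04 = 0.4148 m = 415 mm
Check: V = 2.53 m/s, Re = 7.95×10^5, f = 0.01213, h_f = 21.5 m ≈ 22.8 m ✓

D ≈ 415 mm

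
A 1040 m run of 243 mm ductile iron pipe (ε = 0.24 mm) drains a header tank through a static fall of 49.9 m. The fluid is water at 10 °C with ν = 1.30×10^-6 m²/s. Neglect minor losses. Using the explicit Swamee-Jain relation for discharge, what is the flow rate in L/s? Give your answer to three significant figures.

Q ≈ 157 L/s

Swamee-Jain (Type II): Q = -0.965·√(gD⁵h_f/L)·ln[ε/(3.7D) + √(3.17ν²L/(gD³h_f))]
√(gD⁵h_f/L) = √(9.81·0.243⁵·49.9/1040) = 0.01997
ε/(3.7D) = 2.67×10^-4; √(3.17ν²L/(gD³h_f)) = 2.82×10^-5
Q = -0.965·0.01997·ln(2.951×10^-4) = 0.1566 m³/s
Check: V = 3.38 m/s, Re = 6.31×10^5, f = 0.02017, h_f = 50.2 m ≈ 49.9 m ✓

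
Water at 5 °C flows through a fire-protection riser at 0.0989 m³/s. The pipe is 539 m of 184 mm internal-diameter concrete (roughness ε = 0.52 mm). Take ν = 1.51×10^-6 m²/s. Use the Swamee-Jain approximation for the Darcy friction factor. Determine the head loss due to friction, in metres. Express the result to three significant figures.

h_f ≈ 54.0 m

V = 4Q/(πD²) = 4·0.0989/(π·0.184²) = 3.719 m/s
Re = VD/ν = 3.719·0.184/1.51×10^-6 = 4.53×10^5 → turbulent
ε/D = 0.52/184 = 0.00283
Swamee-Jain: f = 0.02616
h_f = f(L/D)V²/(2g) = 0.02616·(539/0.184)·3.719²/(2·9.81) = 54.03 m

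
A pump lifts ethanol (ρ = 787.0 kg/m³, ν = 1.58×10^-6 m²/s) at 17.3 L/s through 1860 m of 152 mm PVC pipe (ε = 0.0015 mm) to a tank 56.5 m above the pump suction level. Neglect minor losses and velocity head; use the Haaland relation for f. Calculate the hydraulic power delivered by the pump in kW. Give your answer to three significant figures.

P_hyd ≈ 8.92 kW

V = 4Q/(πD²) = 0.9534 m/s; Re = 9.17×10^4; ε/D = 9.87×10^-6; f = 0.01818
h_f = f(L/D)V²/2g = 10.31 m
Total head H = z + h_f = 56.5 + 10.31 = 66.81 m
P_hyd = ρgQH = 787.0·9.81·0.0173·66.81 = 8.923 kW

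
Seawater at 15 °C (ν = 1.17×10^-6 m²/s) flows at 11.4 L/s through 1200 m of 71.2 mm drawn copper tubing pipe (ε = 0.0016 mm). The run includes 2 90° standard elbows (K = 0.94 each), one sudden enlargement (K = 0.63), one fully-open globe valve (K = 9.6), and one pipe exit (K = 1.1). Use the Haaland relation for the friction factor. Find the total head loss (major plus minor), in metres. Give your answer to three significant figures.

H_L ≈ 119 m

V = 4Q/(πD²) = 2.863 m/s; V²/2g = 0.4178 m
Re = 1.74×10^5, ε/D = 2.25×10^-5 → f = 0.01605 (Haaland)
Major: h_f = f(L/D)·V²/2g = 0.01605·16854·0.4178 = 113.0 m
Minor: ΣK = 13.2; h_m = ΣK·V²/2g = 5.520 m
Total H_L = 113.0 + 5.520 = 118.6 m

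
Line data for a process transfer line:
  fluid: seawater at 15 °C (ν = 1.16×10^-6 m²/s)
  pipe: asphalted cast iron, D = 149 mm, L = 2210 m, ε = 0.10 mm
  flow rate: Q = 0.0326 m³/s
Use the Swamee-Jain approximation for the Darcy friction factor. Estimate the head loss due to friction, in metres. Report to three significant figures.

h_f ≈ 51.6 m

V = 4Q/(πD²) = 4·0.0326/(π·0.149²) = 1.870 m/s
Re = VD/ν = 1.870·0.149/1.16×10^-6 = 2.40×10^5 → turbulent
ε/D = 0.10/149 = 6.71×10^-4
Swamee-Jain: f = 0.01952
h_f = f(L/D)V²/(2g) = 0.01952·(2210/0.149)·1.870²/(2·9.81) = 51.59 m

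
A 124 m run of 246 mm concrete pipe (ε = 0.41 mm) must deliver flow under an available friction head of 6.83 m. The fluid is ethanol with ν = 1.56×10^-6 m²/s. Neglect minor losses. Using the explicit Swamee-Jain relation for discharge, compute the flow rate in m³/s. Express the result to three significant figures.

Swamee-Jain (Type II): Q = -0.965·√(gD⁵h_f/L)·ln[ε/(3.7D) + √(3.17ν²L/(gD³h_f))]
√(gD⁵h_f/L) = √(9.81·0.246⁵·6.83/124) = 0.02206
ε/(3.7D) = 4.50×10^-4; √(3.17ν²L/(gD³h_f)) = 3.10×10^-5
Q = -0.965·0.02206·ln(4.814×10^-4) = 0.1626 m³/s
Check: V = 3.42 m/s, Re = 5.40×10^5, f = 0.02282, h_f = 6.87 m ≈ 6.83 m ✓

Q ≈ 0.163 m³/s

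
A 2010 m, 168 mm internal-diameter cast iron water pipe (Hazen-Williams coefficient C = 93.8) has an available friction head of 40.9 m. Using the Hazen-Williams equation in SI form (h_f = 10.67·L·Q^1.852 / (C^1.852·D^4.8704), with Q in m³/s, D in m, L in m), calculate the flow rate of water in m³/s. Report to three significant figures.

Q ≈ 0.0293 m³/s

Rearranging: Q = [h_f·C^1.852·D^4.8704 / (10.67·L)]^(1/1.852)
Q = [40.9·93.8^1.852·0.168^4.8704 / (10.67·2010)]^0.540 = 0.02927 m³/s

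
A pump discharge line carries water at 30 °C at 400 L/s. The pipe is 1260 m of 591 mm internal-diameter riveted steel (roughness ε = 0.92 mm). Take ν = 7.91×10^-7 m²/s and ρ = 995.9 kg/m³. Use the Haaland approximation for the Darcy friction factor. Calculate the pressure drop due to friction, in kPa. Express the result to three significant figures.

Δp ≈ 50.0 kPa

V = 4Q/(πD²) = 4·0.400/(π·0.591²) = 1.458 m/s
Re = VD/ν = 1.458·0.591/7.91×10^-7 = 1.09×10^6 → turbulent
ε/D = 0.92/591 = 0.00156
Haaland: f = 0.02216
h_f = f(L/D)V²/(2g) = 0.02216·(1260/0.591)·1.458²/(2·9.81) = 5.119 m
Δp = ρg·h_f = 995.9·9.81·5.119 = 50.01 kPa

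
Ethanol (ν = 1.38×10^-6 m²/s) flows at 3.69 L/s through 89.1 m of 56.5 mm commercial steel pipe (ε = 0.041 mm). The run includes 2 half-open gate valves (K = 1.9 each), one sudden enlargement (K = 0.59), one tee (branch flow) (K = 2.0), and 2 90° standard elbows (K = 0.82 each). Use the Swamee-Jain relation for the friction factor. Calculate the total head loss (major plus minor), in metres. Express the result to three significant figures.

H_L ≈ 4.84 m

V = 4Q/(πD²) = 1.472 m/s; V²/2g = 0.1104 m
Re = 6.03×10^4, ε/D = 7.26×10^-4 → f = 0.02273 (Swamee-Jain)
Major: h_f = f(L/D)·V²/2g = 0.02273·1577·0.1104 = 3.957 m
Minor: ΣK = 8.03; h_m = ΣK·V²/2g = 0.8865 m
Total H_L = 3.957 + 0.8865 = 4.844 m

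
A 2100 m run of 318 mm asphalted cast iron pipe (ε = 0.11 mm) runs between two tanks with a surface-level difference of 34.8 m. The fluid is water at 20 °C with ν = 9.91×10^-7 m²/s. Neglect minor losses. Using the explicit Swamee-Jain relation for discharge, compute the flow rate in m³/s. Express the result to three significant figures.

Q ≈ 0.201 m³/s

Swamee-Jain (Type II): Q = -0.965·√(gD⁵h_f/L)·ln[ε/(3.7D) + √(3.17ν²L/(gD³h_f))]
√(gD⁵h_f/L) = √(9.81·0.318⁵·34.8/2100) = 0.02299
ε/(3.7D) = 9.35×10^-5; √(3.17ν²L/(gD³h_f)) = 2.44×10^-5
Q = -0.965·0.02299·ln(1.179×10^-4) = 0.2007 m³/s
Check: V = 2.53 m/s, Re = 8.11×10^5, f = 0.01629, h_f = 35.0 m ≈ 34.8 m ✓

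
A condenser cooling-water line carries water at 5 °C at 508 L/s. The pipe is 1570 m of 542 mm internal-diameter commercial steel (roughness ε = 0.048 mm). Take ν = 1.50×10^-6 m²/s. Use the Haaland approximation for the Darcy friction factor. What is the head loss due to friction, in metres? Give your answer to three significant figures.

h_f ≈ 9.62 m

V = 4Q/(πD²) = 4·0.508/(π·0.542²) = 2.202 m/s
Re = VD/ν = 2.202·0.542/1.50×10^-6 = 7.96×10^5 → turbulent
ε/D = 0.048/542 = 8.86×10^-5
Haaland: f = 0.01343
h_f = f(L/D)V²/(2g) = 0.01343·(1570/0.542)·2.202²/(2·9.81) = 9.615 m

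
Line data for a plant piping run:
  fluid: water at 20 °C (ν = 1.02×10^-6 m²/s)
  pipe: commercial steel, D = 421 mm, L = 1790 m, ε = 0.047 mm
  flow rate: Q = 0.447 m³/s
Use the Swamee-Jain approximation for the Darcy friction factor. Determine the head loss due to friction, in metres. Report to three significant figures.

V = 4Q/(πD²) = 4·0.447/(π·0.421²) = 3.211 m/s
Re = VD/ν = 3.211·0.421/1.02×10^-6 = 1.33×10^6 → turbulent
ε/D = 0.047/421 = 1.12×10^-4
Swamee-Jain: f = 0.01340
h_f = f(L/D)V²/(2g) = 0.01340·(1790/0.421)·3.211²/(2·9.81) = 29.94 m

h_f ≈ 29.9 m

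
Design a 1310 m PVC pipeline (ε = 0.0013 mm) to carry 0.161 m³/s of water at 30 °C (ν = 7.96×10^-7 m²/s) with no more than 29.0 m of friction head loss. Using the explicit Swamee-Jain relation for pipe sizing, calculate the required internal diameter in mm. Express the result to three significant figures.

D ≈ 260 mm

Swamee-Jain (Type III): D = 0.66·[ε^1.25·(LQ²/(gh_f))^4.75 + ν·Q^9.4·(L/(gh_f))^5.2]^0.04
LQ²/(gh_f) = 0.1194; L/(gh_f) = 4.605
Term 1 = ε^1.25·(…)^4.75 = 1.81×10^-12; Term 2 = ν·Q^9.4·(…)^5.2 = 7.83×10^-11
D = 0.66·(1.81×10^-12 + 7.83×10^-11)^0.04 = 0.2604 m = 260 mm
Check: V = 3.02 m/s, Re = 9.89×10^5, f = 0.01175, h_f = 27.5 m ≈ 29.0 m ✓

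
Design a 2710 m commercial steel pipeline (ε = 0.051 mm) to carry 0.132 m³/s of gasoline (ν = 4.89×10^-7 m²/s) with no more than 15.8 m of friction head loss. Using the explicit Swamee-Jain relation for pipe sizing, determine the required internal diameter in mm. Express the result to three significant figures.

Swamee-Jain (Type III): D = 0.66·[ε^1.25·(LQ²/(gh_f))^4.75 + ν·Q^9.4·(L/(gh_f))^5.2]^0.04
LQ²/(gh_f) = 0.3046; L/(gh_f) = 17.48
Term 1 = ε^1.25·(…)^4.75 = 1.52×10^-8; Term 2 = ν·Q^9.4·(…)^5.2 = 7.66×10^-9
D = 0.66·(1.52×10^-8 + 7.66×10^-9)^0.04 = 0.3265 m = 327 mm
Check: V = 1.58 m/s, Re = 1.05×10^6, f = 0.01422, h_f = 14.9 m ≈ 15.8 m ✓

D ≈ 327 mm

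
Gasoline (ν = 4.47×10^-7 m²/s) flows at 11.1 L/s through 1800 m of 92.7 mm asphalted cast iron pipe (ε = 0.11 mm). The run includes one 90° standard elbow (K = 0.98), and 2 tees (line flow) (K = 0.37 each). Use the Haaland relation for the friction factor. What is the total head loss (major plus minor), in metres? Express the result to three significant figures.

H_L ≈ 57.0 m

V = 4Q/(πD²) = 1.645 m/s; V²/2g = 0.1379 m
Re = 3.41×10^5, ε/D = 0.00119 → f = 0.02119 (Haaland)
Major: h_f = f(L/D)·V²/2g = 0.02119·19417·0.1379 = 56.73 m
Minor: ΣK = 1.72; h_m = ΣK·V²/2g = 0.2371 m
Total H_L = 56.73 + 0.2371 = 56.96 m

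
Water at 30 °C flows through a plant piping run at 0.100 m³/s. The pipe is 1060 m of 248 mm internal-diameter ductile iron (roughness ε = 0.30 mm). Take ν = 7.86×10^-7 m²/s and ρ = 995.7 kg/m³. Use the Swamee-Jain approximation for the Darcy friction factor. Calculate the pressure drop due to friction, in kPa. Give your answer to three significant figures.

V = 4Q/(πD²) = 4·0.100/(π·0.248²) = 2.070 m/s
Re = VD/ν = 2.070·0.248/7.86×10^-7 = 6.53×10^5 → turbulent
ε/D = 0.30/248 = 0.00121
Swamee-Jain: f = 0.02109
h_f = f(L/D)V²/(2g) = 0.02109·(1060/0.248)·2.070²/(2·9.81) = 19.69 m
Δp = ρg·h_f = 995.7·9.81·19.69 = 192.3 kPa

Δp ≈ 192 kPa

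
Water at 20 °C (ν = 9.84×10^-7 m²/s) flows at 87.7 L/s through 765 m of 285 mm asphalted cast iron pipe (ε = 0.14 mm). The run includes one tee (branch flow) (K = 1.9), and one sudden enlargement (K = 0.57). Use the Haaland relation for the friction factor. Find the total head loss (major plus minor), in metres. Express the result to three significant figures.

V = 4Q/(πD²) = 1.375 m/s; V²/2g = 0.09633 m
Re = 3.98×10^5, ε/D = 4.91×10^-4 → f = 0.01772 (Haaland)
Major: h_f = f(L/D)·V²/2g = 0.01772·2684·0.09633 = 4.581 m
Minor: ΣK = 2.47; h_m = ΣK·V²/2g = 0.2379 m
Total H_L = 4.581 + 0.2379 = 4.819 m

H_L ≈ 4.82 m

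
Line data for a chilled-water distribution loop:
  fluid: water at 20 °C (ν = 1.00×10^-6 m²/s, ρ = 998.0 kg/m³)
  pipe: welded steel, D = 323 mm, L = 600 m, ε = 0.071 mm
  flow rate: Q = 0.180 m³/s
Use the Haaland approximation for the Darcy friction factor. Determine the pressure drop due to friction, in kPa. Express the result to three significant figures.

Δp ≈ 67.5 kPa

V = 4Q/(πD²) = 4·0.180/(π·0.323²) = 2.197 m/s
Re = VD/ν = 2.197·0.323/1.00×10^-6 = 7.10×10^5 → turbulent
ε/D = 0.071/323 = 2.20×10^-4
Haaland: f = 0.01510
h_f = f(L/D)V²/(2g) = 0.01510·(600/0.323)·2.197²/(2·9.81) = 6.897 m
Δp = ρg·h_f = 998.0·9.81·6.897 = 67.53 kPa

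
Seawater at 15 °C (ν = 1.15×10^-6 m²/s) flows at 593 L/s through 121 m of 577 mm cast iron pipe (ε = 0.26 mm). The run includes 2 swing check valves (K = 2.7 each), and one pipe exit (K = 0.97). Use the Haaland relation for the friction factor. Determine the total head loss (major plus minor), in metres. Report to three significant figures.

V = 4Q/(πD²) = 2.268 m/s; V²/2g = 0.2621 m
Re = 1.14×10^6, ε/D = 4.51×10^-4 → f = 0.01677 (Haaland)
Major: h_f = f(L/D)·V²/2g = 0.01677·209.7·0.2621 = 0.9218 m
Minor: ΣK = 6.37; h_m = ΣK·V²/2g = 1.670 m
Total H_L = 0.9218 + 1.670 = 2.592 m

H_L ≈ 2.59 m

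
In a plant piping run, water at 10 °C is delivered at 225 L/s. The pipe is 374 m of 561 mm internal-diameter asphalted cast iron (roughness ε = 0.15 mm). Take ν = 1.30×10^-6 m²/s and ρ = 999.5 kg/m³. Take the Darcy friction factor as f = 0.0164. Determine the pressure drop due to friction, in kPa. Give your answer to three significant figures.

Δp ≈ 4.53 kPa

V = 4Q/(πD²) = 4·0.225/(π·0.561²) = 0.9103 m/s
h_f = f(L/D)V²/(2g) = 0.01640·(374/0.561)·0.9103²/(2·9.81) = 0.4617 m
Δp = ρg·h_f = 999.5·9.81·0.4617 = 4.527 kPa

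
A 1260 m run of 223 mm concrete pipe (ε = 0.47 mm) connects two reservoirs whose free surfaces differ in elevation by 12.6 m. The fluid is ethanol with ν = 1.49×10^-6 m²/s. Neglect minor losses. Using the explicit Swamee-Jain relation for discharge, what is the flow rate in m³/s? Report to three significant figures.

Swamee-Jain (Type II): Q = -0.965·√(gD⁵h_f/L)·ln[ε/(3.7D) + √(3.17ν²L/(gD³h_f))]
√(gD⁵h_f/L) = √(9.81·0.223⁵·12.6/1260) = 0.007355
ε/(3.7D) = 5.70×10^-4; √(3.17ν²L/(gD³h_f)) = 8.04×10^-5
Q = -0.965·0.007355·ln(6.501×10^-4) = 0.05209 m³/s
Check: V = 1.33 m/s, Re = 2.00×10^5, f = 0.02479, h_f = 12.7 m ≈ 12.6 m ✓

Q ≈ 0.0521 m³/s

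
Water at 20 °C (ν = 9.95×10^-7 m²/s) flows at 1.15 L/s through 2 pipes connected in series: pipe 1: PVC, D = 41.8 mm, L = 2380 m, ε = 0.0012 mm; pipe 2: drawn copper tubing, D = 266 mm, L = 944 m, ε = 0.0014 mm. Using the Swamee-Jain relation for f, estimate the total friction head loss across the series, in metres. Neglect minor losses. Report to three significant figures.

H ≈ 46.1 m

Pipe 1: V = 0.8380 m/s, Re = 3.52×10^4, ε/D = 2.87×10^-5, f = 0.02260, h_1 = f(L/D)V²/2g = 46.06 m
Pipe 2: V = 0.02069 m/s, Re = 5530, ε/D = 5.26×10^-6, f = 0.03671, h_2 = f(L/D)V²/2g = 0.002844 m
Series → Q common, losses add: H = Σh = 46.07 m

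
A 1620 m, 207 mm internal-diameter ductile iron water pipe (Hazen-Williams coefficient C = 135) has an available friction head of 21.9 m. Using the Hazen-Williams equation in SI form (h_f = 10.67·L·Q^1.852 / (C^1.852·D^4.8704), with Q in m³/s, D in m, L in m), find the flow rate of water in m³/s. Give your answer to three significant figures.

Q ≈ 0.0585 m³/s

Rearranging: Q = [h_f·C^1.852·D^4.8704 / (10.67·L)]^(1/1.852)
Q = [21.9·135^1.852·0.207^4.8704 / (10.67·1620)]^0.540 = 0.05849 m³/s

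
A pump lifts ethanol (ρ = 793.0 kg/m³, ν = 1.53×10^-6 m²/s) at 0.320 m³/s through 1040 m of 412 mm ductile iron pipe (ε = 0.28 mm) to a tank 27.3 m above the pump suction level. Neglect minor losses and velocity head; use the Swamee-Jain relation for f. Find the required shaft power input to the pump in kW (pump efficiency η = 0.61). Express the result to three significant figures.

P_shaft ≈ 168 kW

V = 4Q/(πD²) = 2.400 m/s; Re = 6.46×10^5; ε/D = 6.80×10^-4; f = 0.01864
h_f = f(L/D)V²/2g = 13.82 m
Total head H = z + h_f = 27.3 + 13.82 = 41.12 m
P_hyd = ρgQH = 793.0·9.81·0.320·41.12 = 102.4 kW
P_shaft = P_hyd/η = 102.4/0.61 = 167.8 kW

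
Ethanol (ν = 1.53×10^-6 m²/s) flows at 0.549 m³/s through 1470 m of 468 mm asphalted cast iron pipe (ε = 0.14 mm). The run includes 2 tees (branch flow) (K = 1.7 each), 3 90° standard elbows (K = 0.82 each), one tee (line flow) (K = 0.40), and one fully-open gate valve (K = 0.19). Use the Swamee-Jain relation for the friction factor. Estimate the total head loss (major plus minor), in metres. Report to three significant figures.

V = 4Q/(πD²) = 3.191 m/s; V²/2g = 0.5191 m
Re = 9.76×10^5, ε/D = 2.99×10^-4 → f = 0.01577 (Swamee-Jain)
Major: h_f = f(L/D)·V²/2g = 0.01577·3141·0.5191 = 25.71 m
Minor: ΣK = 6.45; h_m = ΣK·V²/2g = 3.348 m
Total H_L = 25.71 + 3.348 = 29.06 m

H_L ≈ 29.1 m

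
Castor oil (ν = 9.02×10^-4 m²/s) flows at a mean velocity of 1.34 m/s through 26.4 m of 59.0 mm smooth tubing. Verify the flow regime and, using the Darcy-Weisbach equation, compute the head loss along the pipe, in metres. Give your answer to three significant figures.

Re = VD/ν = 1.34·0.05900/9.02×10^-4 = 87.6 → laminar (Re < 2300)
f = 64/Re = 0.7302
h_f = f(L/D)V²/(2g) = 0.7302·(26.4/0.05900)·1.34²/(2·9.81) = 29.90 m

h_f ≈ 29.9 m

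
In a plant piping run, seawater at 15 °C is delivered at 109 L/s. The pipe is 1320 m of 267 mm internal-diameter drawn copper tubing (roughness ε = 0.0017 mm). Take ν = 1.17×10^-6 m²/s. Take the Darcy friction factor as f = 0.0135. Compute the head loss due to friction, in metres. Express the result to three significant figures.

h_f ≈ 12.9 m

V = 4Q/(πD²) = 4·0.109/(π·0.267²) = 1.947 m/s
h_f = f(L/D)V²/(2g) = 0.01350·(1320/0.267)·1.947²/(2·9.81) = 12.89 m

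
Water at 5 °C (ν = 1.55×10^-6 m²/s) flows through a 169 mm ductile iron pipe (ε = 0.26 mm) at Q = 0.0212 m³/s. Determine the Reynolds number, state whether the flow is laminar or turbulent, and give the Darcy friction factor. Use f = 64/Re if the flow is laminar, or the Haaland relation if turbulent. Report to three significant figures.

V = 4Q/(πD²) = 0.9451 m/s
Re = VD/ν = 0.9451·0.169/1.55×10^-6 = 1.03×10^5
Re > 4000 → turbulent; ε/D = 0.00154
Haaland: f = 0.02364

Re ≈ 1.03×10^5; turbulent; f ≈ 0.0236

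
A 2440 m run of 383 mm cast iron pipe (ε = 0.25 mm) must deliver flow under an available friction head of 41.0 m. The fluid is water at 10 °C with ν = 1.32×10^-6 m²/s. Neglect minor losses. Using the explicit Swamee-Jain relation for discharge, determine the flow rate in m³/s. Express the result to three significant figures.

Swamee-Jain (Type II): Q = -0.965·√(gD⁵h_f/L)·ln[ε/(3.7D) + √(3.17ν²L/(gD³h_f))]
√(gD⁵h_f/L) = √(9.81·0.383⁵·41.0/2440) = 0.03686
ε/(3.7D) = 1.76×10^-4; √(3.17ν²L/(gD³h_f)) = 2.44×10^-5
Q = -0.965·0.03686·ln(2.008×10^-4) = 0.3028 m³/s
Check: V = 2.63 m/s, Re = 7.63×10^5, f = 0.01839, h_f = 41.2 m ≈ 41.0 m ✓

Q ≈ 0.303 m³/s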